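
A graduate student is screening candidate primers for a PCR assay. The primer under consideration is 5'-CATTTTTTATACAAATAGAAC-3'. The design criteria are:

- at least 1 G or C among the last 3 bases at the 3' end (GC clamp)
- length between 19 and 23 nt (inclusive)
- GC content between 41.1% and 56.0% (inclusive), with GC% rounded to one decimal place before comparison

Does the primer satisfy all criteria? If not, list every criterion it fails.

Fails: GC content.

Base counts: A=9, T=8, G=1, C=3 (length 21).
GC clamp: 3' end AAC has 1 G/C ✓
length: length 21 ✓
GC content: GC 4/21 = 19.0%, outside 41.1–56.0% ✗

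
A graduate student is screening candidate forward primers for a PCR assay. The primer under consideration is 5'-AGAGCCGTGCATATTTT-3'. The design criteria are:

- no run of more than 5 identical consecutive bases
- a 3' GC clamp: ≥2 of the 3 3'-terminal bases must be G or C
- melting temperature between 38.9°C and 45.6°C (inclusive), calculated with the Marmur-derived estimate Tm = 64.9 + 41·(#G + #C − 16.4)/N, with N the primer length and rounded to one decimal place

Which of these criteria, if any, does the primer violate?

Base counts: A=4, T=6, G=4, C=3 (length 17).
homopolymer run: longest run = 4 ✓
GC clamp: 3' end TTT has 0 G/C, need ≥2 ✗
Tm: Tm = 64.9 + 41·(7 − 16.4)/17 = 42.2°C ✓

Fails: GC clamp.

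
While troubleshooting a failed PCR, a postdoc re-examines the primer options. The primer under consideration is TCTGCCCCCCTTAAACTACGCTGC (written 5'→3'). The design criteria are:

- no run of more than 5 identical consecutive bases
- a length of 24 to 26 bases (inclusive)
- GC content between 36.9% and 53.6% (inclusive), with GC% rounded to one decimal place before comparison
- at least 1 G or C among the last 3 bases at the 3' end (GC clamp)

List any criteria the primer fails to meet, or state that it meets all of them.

Base counts: A=4, T=6, G=3, C=11 (length 24).
homopolymer run: longest run = 6, exceeds 5 ✗
length: length 24 ✓
GC content: GC 14/24 = 58.3%, outside 36.9–53.6% ✗
GC clamp: 3' end TGC has 2 G/C ✓

Fails: homopolymer run, GC content.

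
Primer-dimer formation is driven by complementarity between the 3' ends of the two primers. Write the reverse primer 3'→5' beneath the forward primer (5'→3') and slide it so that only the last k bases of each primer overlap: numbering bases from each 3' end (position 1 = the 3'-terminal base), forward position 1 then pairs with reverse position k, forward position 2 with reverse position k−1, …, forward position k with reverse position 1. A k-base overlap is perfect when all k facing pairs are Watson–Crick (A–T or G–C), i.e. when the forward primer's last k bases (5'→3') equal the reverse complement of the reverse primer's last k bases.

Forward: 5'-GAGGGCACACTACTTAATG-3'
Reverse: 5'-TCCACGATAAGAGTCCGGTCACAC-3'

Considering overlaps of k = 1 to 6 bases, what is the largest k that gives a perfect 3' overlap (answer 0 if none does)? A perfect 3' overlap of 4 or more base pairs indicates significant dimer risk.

Longest perfect overlap: 1 complementary base pair; below the dimer-risk threshold (threshold 4).

Last 6 bases (5'→3') — forward …TTAATG, reverse …TCACAC.
Reverse complement of the reverse primer's last 6 bases: GTGTGA; its first k bases are the reverse complement of the reverse primer's last k bases, so a perfect k-base overlap needs the forward primer's last k bases to equal them.
Comparing (forward last k vs required): k=1: G vs G ✓; k=2: TG vs GT ✗; k=3: ATG vs GTG ✗; k=4: AATG vs GTGT ✗; k=5: TAATG vs GTGTG ✗; k=6: TTAATG vs GTGTGA ✗.
Only k = 1 is perfect, so the longest perfect 3' overlap is 1.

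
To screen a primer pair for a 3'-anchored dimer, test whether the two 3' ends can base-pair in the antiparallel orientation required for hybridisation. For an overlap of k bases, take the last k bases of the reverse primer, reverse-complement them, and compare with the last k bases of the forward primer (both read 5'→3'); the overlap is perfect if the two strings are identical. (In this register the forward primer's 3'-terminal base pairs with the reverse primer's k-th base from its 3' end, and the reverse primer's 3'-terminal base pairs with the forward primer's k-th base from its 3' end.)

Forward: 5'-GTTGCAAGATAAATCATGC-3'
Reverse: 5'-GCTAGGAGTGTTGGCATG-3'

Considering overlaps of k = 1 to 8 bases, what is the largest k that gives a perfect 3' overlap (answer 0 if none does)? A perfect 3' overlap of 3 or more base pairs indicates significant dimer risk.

Longest perfect overlap: 5 complementary base pairs; significant dimer risk (threshold 3).

Last 8 bases (5'→3') — forward …AATCATGC, reverse …TTGGCATG.
Reverse complement of the reverse primer's last 8 bases: CATGCCAA; its first k bases are the reverse complement of the reverse primer's last k bases, so a perfect k-base overlap needs the forward primer's last k bases to equal them.
Comparing (forward last k vs required): k=1: C vs C ✓; k=2: GC vs CA ✗; k=3: TGC vs CAT ✗; k=4: ATGC vs CATG ✗; k=5: CATGC vs CATGC ✓; k=6: TCATGC vs CATGCC ✗; k=7: ATCATGC vs CATGCCA ✗; k=8: AATCATGC vs CATGCCAA ✗.
Perfect overlaps at k = 1, 5; the largest is 5.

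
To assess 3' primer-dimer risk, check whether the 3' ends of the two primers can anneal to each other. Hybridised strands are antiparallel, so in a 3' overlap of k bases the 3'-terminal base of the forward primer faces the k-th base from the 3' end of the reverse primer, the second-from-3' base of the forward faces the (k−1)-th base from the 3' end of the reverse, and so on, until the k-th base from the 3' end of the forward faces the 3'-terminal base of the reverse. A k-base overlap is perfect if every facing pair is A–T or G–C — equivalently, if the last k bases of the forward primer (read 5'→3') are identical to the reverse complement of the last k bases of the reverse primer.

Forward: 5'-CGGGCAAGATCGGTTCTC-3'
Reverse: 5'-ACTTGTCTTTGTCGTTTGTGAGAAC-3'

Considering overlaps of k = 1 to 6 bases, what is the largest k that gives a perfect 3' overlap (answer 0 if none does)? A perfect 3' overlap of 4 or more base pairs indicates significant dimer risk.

Last 6 bases (5'→3') — forward …GTTCTC, reverse …GAGAAC.
Reverse complement of the reverse primer's last 6 bases: GTTCTC; its first k bases are the reverse complement of the reverse primer's last k bases, so a perfect k-base overlap needs the forward primer's last k bases to equal them.
Comparing (forward last k vs required): k=1: C vs G ✗; k=2: TC vs GT ✗; k=3: CTC vs GTT ✗; k=4: TCTC vs GTTC ✗; k=5: TTCTC vs GTTCT ✗; k=6: GTTCTC vs GTTCTC ✓.
Only k = 6 is perfect, so the longest perfect 3' overlap is 6.

Longest perfect overlap: 6 complementary base pairs; significant dimer risk (threshold 4).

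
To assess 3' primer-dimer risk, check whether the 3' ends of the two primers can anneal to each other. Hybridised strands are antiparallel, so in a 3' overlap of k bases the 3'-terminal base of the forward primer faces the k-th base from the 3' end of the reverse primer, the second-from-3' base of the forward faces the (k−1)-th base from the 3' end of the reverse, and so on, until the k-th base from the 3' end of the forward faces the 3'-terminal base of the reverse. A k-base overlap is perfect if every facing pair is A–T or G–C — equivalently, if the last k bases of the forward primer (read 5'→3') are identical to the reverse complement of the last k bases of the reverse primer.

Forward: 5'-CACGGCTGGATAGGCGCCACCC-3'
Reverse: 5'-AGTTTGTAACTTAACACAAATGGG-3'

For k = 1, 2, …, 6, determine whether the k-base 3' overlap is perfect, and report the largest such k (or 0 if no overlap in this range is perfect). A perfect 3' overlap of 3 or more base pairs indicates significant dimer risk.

Last 6 bases (5'→3') — forward …CCACCC, reverse …AATGGG.
Reverse complement of the reverse primer's last 6 bases: CCCATT; its first k bases are the reverse complement of the reverse primer's last k bases, so a perfect k-base overlap needs the forward primer's last k bases to equal them.
Comparing (forward last k vs required): k=1: C vs C ✓; k=2: CC vs CC ✓; k=3: CCC vs CCC ✓; k=4: ACCC vs CCCA ✗; k=5: CACCC vs CCCAT ✗; k=6: CCACCC vs CCCATT ✗.
Perfect overlaps at k = 1, 2, 3; the largest is 3.

Longest perfect overlap: 3 complementary base pairs; significant dimer risk (threshold 3).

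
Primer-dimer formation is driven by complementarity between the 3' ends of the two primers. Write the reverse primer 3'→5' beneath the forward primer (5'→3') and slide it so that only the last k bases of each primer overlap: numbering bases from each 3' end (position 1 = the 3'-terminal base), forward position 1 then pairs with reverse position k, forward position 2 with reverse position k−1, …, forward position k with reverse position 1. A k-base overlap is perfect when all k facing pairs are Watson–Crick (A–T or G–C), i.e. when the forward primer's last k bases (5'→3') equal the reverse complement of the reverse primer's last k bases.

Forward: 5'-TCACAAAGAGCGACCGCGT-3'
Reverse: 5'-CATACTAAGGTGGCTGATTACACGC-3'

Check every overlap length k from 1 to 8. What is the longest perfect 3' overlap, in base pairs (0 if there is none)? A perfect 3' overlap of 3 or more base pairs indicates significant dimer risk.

Last 8 bases (5'→3') — forward …GACCGCGT, reverse …TTACACGC.
Reverse complement of the reverse primer's last 8 bases: GCGTGTAA; its first k bases are the reverse complement of the reverse primer's last k bases, so a perfect k-base overlap needs the forward primer's last k bases to equal them.
Comparing (forward last k vs required): k=1: T vs G ✗; k=2: GT vs GC ✗; k=3: CGT vs GCG ✗; k=4: GCGT vs GCGT ✓; k=5: CGCGT vs GCGTG ✗; k=6: CCGCGT vs GCGTGT ✗; k=7: ACCGCGT vs GCGTGTA ✗; k=8: GACCGCGT vs GCGTGTAA ✗.
Only k = 4 is perfect, so the longest perfect 3' overlap is 4.

Longest perfect overlap: 4 complementary base pairs; significant dimer risk (threshold 3).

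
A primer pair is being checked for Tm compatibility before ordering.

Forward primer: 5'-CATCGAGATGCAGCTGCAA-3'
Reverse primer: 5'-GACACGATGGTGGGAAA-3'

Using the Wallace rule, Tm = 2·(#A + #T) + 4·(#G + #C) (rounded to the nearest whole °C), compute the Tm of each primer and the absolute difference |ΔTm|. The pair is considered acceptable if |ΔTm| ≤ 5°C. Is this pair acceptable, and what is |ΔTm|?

Forward: A=6 T=3 G=5 C=5 → Tm = 2·9 + 4·10 = 58°C.
Reverse: A=6 T=2 G=7 C=2 → Tm = 2·8 + 4·9 = 52°C.
|ΔTm| = |58 − 52| = 6°C, > 5°C.

|ΔTm| = 6°C; the pair is not acceptable.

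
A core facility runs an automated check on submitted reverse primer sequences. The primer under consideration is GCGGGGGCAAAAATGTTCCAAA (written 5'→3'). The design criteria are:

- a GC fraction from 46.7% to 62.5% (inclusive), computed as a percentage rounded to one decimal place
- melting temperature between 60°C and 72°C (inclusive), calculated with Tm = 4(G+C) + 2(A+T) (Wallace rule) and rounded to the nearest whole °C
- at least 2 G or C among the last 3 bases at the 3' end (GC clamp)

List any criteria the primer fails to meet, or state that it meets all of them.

Fails: GC clamp.

Base counts: A=8, T=3, G=7, C=4 (length 22).
GC content: GC 11/22 = 50.0% ✓
Tm: Tm = 2·11 + 4·11 = 66°C ✓
GC clamp: 3' end AAA has 0 G/C, need ≥2 ✗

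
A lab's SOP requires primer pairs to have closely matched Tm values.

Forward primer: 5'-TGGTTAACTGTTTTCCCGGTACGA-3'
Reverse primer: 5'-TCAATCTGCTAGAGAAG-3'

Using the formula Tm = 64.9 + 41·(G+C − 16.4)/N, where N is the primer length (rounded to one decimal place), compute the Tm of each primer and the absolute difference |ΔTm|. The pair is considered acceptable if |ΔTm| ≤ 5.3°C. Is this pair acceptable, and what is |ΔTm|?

Forward: G+C = 11, N = 24 → Tm = 64.9 + 41·(11 − 16.4)/24 = 55.7°C.
Reverse: G+C = 7, N = 17 → Tm = 64.9 + 41·(7 − 16.4)/17 = 42.2°C.
|ΔTm| = |55.7 − 42.2| = 13.5°C, > 5.3°C.

|ΔTm| = 13.5°C; the pair is not acceptable.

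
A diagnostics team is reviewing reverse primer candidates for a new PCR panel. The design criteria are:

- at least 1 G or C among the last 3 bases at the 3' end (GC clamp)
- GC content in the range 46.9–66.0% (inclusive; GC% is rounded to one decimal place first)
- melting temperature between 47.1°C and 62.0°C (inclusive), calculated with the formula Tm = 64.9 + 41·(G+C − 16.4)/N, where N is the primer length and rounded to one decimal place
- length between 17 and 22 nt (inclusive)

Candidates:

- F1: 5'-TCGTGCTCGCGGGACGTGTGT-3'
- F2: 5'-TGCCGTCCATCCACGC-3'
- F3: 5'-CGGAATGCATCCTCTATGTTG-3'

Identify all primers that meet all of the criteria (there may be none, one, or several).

F1 (21 nt, A=1 T=6 G=9 C=5): 3' end TGT has 1 G/C ✓; GC 14/21 = 66.7%, outside 46.9–66.0% ✗; Tm = 64.9 + 41·(14 − 16.4)/21 = 60.2°C ✓; length 21 ✓ — fails.
F2 (16 nt, A=2 T=3 G=3 C=8): 3' end CGC has 3 G/C ✓; GC 11/16 = 68.8%, outside 46.9–66.0% ✗; Tm = 64.9 + 41·(11 − 16.4)/16 = 51.1°C ✓; length 16, outside 17–22 ✗ — fails.
F3 (21 nt, A=4 T=7 G=5 C=5): 3' end TTG has 1 G/C ✓; GC 10/21 = 47.6% ✓; Tm = 64.9 + 41·(10 − 16.4)/21 = 52.4°C ✓; length 21 ✓ — passes.

F3 only.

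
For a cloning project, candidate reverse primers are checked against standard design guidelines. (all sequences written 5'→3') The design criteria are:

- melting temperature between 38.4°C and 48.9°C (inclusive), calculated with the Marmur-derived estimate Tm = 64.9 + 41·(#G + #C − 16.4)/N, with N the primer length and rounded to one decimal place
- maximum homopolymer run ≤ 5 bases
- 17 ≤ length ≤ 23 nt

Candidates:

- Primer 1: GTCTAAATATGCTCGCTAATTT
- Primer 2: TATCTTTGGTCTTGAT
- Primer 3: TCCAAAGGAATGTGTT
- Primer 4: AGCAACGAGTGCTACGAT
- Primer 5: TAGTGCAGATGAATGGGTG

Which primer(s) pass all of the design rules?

Primer 1 (22 nt, A=6 T=9 G=3 C=4): Tm = 64.9 + 41·(7 − 16.4)/22 = 47.4°C ✓; longest run = 3 ✓; length 22 ✓ — passes.
Primer 2 (16 nt, A=2 T=9 G=3 C=2): Tm = 64.9 + 41·(5 − 16.4)/16 = 35.7°C, outside 38.4–48.9°C ✗; longest run = 3 ✓; length 16, outside 17–23 ✗ — fails.
Primer 3 (16 nt, A=5 T=5 G=4 C=2): Tm = 64.9 + 41·(6 − 16.4)/16 = 38.3°C, outside 38.4–48.9°C ✗; longest run = 3 ✓; length 16, outside 17–23 ✗ — fails.
Primer 4 (18 nt, A=6 T=3 G=5 C=4): Tm = 64.9 + 41·(9 − 16.4)/18 = 48.0°C ✓; longest run = 2 ✓; length 18 ✓ — passes.
Primer 5 (19 nt, A=5 T=5 G=8 C=1): Tm = 64.9 + 41·(9 − 16.4)/19 = 48.9°C ✓; longest run = 3 ✓; length 19 ✓ — passes.

Primer 1, Primer 4 and Primer 5.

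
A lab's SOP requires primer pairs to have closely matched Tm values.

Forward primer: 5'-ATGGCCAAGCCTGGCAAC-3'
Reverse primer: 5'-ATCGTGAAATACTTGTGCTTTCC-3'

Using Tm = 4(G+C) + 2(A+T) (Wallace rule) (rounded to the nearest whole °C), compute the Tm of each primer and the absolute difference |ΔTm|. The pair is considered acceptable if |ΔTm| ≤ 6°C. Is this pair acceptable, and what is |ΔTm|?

|ΔTm| = 6°C; the pair is acceptable.

Forward: A=5 T=2 G=5 C=6 → Tm = 2·7 + 4·11 = 58°C.
Reverse: A=5 T=9 G=4 C=5 → Tm = 2·14 + 4·9 = 64°C.
|ΔTm| = |58 − 64| = 6°C, ≤ 6°C.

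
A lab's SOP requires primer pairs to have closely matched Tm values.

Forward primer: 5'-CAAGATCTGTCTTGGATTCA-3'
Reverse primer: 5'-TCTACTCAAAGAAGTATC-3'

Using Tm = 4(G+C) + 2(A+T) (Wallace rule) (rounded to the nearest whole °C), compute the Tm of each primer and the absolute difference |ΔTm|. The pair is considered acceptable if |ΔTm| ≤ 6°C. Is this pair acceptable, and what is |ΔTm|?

|ΔTm| = 8°C; the pair is not acceptable.

Forward: A=5 T=7 G=4 C=4 → Tm = 2·12 + 4·8 = 56°C.
Reverse: A=7 T=5 G=2 C=4 → Tm = 2·12 + 4·6 = 48°C.
|ΔTm| = |56 − 48| = 8°C, > 6°C.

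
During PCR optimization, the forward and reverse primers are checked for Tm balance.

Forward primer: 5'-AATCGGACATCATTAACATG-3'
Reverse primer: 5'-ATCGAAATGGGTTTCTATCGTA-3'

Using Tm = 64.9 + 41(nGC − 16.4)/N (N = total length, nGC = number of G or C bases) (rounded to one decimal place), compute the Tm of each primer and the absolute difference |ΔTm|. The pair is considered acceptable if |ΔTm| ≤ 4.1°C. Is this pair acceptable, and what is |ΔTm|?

Forward: G+C = 7, N = 20 → Tm = 64.9 + 41·(7 − 16.4)/20 = 45.6°C.
Reverse: G+C = 8, N = 22 → Tm = 64.9 + 41·(8 − 16.4)/22 = 49.2°C.
|ΔTm| = |45.6 − 49.2| = 3.6°C, ≤ 4.1°C.

|ΔTm| = 3.6°C; the pair is acceptable.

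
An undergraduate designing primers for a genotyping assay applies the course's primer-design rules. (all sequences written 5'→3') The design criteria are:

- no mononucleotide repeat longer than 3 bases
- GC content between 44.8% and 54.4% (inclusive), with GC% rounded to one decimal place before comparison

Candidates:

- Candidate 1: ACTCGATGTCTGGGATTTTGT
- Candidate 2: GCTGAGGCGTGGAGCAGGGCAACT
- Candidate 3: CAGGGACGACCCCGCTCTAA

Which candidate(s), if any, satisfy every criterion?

None of the candidates satisfy all criteria.

Candidate 1 (21 nt, A=3 T=9 G=6 C=3): longest run = 4, exceeds 3 ✗; GC 9/21 = 42.9%, outside 44.8–54.4% ✗ — fails.
Candidate 2 (24 nt, A=5 T=3 G=11 C=5): longest run = 3 ✓; GC 16/24 = 66.7%, outside 44.8–54.4% ✗ — fails.
Candidate 3 (20 nt, A=5 T=2 G=5 C=8): longest run = 4, exceeds 3 ✗; GC 13/20 = 65.0%, outside 44.8–54.4% ✗ — fails.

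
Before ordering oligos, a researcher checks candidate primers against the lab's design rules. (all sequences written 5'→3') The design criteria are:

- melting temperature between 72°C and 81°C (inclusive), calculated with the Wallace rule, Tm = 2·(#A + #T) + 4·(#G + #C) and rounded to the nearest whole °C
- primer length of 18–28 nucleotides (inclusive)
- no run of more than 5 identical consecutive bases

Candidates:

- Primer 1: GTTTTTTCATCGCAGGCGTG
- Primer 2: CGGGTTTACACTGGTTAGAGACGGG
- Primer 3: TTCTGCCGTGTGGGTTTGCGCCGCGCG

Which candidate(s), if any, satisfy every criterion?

Primer 1 (20 nt, A=2 T=8 G=6 C=4): Tm = 2·10 + 4·10 = 60°C, outside 72–81°C ✗; length 20 ✓; longest run = 6, exceeds 5 ✗ — fails.
Primer 2 (25 nt, A=5 T=6 G=10 C=4): Tm = 2·11 + 4·14 = 78°C ✓; length 25 ✓; longest run = 3 ✓ — passes.
Primer 3 (27 nt, A=0 T=8 G=11 C=8): Tm = 2·8 + 4·19 = 92°C, outside 72–81°C ✗; length 27 ✓; longest run = 3 ✓ — fails.

Primer 2 only.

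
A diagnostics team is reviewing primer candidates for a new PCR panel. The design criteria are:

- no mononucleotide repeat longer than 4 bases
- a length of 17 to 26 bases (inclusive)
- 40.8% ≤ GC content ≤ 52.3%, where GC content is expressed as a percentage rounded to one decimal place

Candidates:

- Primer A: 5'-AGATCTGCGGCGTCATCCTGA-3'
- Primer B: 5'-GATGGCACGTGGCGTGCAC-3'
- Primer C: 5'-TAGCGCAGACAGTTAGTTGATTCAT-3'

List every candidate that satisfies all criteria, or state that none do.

None of the candidates satisfy all criteria.

Primer A (21 nt, A=4 T=5 G=6 C=6): longest run = 2 ✓; length 21 ✓; GC 12/21 = 57.1%, outside 40.8–52.3% ✗ — fails.
Primer B (19 nt, A=3 T=3 G=8 C=5): longest run = 2 ✓; length 19 ✓; GC 13/19 = 68.4%, outside 40.8–52.3% ✗ — fails.
Primer C (25 nt, A=7 T=8 G=6 C=4): longest run = 2 ✓; length 25 ✓; GC 10/25 = 40.0%, outside 40.8–52.3% ✗ — fails.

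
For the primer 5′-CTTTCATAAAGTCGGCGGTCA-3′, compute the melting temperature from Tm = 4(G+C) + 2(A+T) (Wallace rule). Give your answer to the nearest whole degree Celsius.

62°C

Base counts: A=5, T=6, G=5, C=5 (length 21).
Tm = 2·(5+6) + 4·(5+5) = 2·11 + 4·10 = 22 + 40 = 62°C.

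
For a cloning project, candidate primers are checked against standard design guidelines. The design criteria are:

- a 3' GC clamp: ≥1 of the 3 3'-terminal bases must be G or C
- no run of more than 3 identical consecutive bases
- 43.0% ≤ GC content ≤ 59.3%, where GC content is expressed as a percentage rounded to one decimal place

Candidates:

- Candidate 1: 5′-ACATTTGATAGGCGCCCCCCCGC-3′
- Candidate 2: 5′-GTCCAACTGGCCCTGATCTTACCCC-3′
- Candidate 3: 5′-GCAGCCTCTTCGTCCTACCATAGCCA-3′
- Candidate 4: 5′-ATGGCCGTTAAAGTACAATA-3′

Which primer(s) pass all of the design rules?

Candidate 1 (23 nt, A=4 T=4 G=5 C=10): 3' end CGC has 3 G/C ✓; longest run = 7, exceeds 3 ✗; GC 15/23 = 65.2%, outside 43.0–59.3% ✗ — fails.
Candidate 2 (25 nt, A=4 T=6 G=4 C=11): 3' end CCC has 3 G/C ✓; longest run = 4, exceeds 3 ✗; GC 15/25 = 60.0%, outside 43.0–59.3% ✗ — fails.
Candidate 3 (26 nt, A=5 T=6 G=4 C=11): 3' end CCA has 2 G/C ✓; longest run = 2 ✓; GC 15/26 = 57.7% ✓ — passes.
Candidate 4 (20 nt, A=8 T=5 G=4 C=3): 3' end ATA has 0 G/C, need ≥1 ✗; longest run = 3 ✓; GC 7/20 = 35.0%, outside 43.0–59.3% ✗ — fails.

Candidate 3 only.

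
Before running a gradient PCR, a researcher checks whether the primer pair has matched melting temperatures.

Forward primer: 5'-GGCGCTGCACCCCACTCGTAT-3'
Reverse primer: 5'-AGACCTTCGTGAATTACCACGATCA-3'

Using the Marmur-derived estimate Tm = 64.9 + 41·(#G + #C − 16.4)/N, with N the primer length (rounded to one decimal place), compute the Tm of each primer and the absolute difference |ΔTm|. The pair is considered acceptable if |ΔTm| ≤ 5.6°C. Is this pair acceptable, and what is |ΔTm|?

|ΔTm| = 4.2°C; the pair is acceptable.

Forward: G+C = 14, N = 21 → Tm = 64.9 + 41·(14 − 16.4)/21 = 60.2°C.
Reverse: G+C = 11, N = 25 → Tm = 64.9 + 41·(11 − 16.4)/25 = 56.0°C.
|ΔTm| = |60.2 − 56.0| = 4.2°C, ≤ 5.6°C.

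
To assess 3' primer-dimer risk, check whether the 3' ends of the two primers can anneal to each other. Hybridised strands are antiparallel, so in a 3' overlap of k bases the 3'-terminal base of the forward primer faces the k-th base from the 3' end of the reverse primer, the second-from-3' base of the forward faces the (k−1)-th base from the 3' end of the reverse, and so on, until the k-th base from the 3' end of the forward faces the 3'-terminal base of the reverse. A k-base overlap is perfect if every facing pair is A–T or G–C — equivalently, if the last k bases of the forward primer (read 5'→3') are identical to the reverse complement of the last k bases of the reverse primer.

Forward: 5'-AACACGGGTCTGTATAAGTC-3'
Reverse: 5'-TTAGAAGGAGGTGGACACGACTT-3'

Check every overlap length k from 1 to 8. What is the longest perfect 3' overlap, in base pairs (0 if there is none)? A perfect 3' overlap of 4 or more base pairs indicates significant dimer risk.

Longest perfect overlap: 5 complementary base pairs; significant dimer risk (threshold 4).

Last 8 bases (5'→3') — forward …TATAAGTC, reverse …CACGACTT.
Reverse complement of the reverse primer's last 8 bases: AAGTCGTG; its first k bases are the reverse complement of the reverse primer's last k bases, so a perfect k-base overlap needs the forward primer's last k bases to equal them.
Comparing (forward last k vs required): k=1: C vs A ✗; k=2: TC vs AA ✗; k=3: GTC vs AAG ✗; k=4: AGTC vs AAGT ✗; k=5: AAGTC vs AAGTC ✓; k=6: TAAGTC vs AAGTCG ✗; k=7: ATAAGTC vs AAGTCGT ✗; k=8: TATAAGTC vs AAGTCGTG ✗.
Only k = 5 is perfect, so the longest perfect 3' overlap is 5.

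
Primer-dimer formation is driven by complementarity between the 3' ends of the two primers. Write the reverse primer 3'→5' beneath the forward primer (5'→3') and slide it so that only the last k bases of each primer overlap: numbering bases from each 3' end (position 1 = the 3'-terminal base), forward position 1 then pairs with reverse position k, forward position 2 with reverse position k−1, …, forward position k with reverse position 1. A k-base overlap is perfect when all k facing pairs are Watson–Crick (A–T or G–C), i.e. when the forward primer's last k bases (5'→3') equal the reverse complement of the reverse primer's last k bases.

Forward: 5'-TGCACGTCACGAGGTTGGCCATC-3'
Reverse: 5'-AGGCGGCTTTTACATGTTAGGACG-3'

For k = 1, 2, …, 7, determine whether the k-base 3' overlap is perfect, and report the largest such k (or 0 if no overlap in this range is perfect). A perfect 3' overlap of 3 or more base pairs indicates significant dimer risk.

Longest perfect overlap: 1 complementary base pair; below the dimer-risk threshold (threshold 3).

Last 7 bases (5'→3') — forward …GGCCATC, reverse …TAGGACG.
Reverse complement of the reverse primer's last 7 bases: CGTCCTA; its first k bases are the reverse complement of the reverse primer's last k bases, so a perfect k-base overlap needs the forward primer's last k bases to equal them.
Comparing (forward last k vs required): k=1: C vs C ✓; k=2: TC vs CG ✗; k=3: ATC vs CGT ✗; k=4: CATC vs CGTC ✗; k=5: CCATC vs CGTCC ✗; k=6: GCCATC vs CGTCCT ✗; k=7: GGCCATC vs CGTCCTA ✗.
Only k = 1 is perfect, so the longest perfect 3' overlap is 1.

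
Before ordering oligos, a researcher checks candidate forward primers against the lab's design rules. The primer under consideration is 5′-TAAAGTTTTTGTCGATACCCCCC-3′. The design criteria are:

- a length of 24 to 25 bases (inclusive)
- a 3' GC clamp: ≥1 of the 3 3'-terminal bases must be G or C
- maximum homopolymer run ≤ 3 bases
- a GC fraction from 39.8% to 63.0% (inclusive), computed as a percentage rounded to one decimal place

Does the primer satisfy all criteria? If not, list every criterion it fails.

Base counts: A=5, T=8, G=3, C=7 (length 23).
length: length 23, outside 24–25 ✗
GC clamp: 3' end CCC has 3 G/C ✓
homopolymer run: longest run = 6, exceeds 3 ✗
GC content: GC 10/23 = 43.5% ✓

Fails: length, homopolymer run.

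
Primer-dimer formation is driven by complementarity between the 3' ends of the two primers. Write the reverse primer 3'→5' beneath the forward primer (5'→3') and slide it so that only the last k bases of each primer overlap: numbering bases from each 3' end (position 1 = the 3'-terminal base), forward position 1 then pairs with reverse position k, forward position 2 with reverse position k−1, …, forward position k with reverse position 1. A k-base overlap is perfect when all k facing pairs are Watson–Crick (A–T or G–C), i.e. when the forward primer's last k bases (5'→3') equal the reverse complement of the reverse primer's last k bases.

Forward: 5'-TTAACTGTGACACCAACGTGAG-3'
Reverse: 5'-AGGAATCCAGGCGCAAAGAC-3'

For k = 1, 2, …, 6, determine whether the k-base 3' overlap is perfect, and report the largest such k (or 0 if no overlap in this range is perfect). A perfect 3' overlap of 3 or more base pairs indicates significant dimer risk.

Last 6 bases (5'→3') — forward …CGTGAG, reverse …AAAGAC.
Reverse complement of the reverse primer's last 6 bases: GTCTTT; its first k bases are the reverse complement of the reverse primer's last k bases, so a perfect k-base overlap needs the forward primer's last k bases to equal them.
Comparing (forward last k vs required): k=1: G vs G ✓; k=2: AG vs GT ✗; k=3: GAG vs GTC ✗; k=4: TGAG vs GTCT ✗; k=5: GTGAG vs GTCTT ✗; k=6: CGTGAG vs GTCTTT ✗.
Only k = 1 is perfect, so the longest perfect 3' overlap is 1.

Longest perfect overlap: 1 complementary base pair; below the dimer-risk threshold (threshold 3).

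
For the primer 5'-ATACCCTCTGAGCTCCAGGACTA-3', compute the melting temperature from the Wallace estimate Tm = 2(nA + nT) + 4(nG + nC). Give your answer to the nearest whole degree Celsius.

70°C

Base counts: A=6, T=5, G=4, C=8 (length 23).
Tm = 2·(6+5) + 4·(4+8) = 2·11 + 4·12 = 22 + 48 = 70°C.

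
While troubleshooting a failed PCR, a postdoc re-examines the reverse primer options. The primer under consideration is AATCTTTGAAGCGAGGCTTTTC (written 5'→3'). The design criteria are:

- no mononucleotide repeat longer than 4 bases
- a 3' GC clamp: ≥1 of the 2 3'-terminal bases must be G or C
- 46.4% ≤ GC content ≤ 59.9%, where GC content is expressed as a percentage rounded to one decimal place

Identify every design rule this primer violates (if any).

Base counts: A=5, T=8, G=5, C=4 (length 22).
homopolymer run: longest run = 4 ✓
GC clamp: 3' end TC has 1 G/C ✓
GC content: GC 9/22 = 40.9%, outside 46.4–59.9% ✗

Fails: GC content.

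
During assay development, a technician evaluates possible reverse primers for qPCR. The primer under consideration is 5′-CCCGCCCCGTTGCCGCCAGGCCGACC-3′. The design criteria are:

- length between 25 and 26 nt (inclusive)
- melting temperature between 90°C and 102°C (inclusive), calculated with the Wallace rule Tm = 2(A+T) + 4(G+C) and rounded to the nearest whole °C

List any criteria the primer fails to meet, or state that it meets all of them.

Base counts: A=2, T=2, G=7, C=15 (length 26).
length: length 26 ✓
Tm: Tm = 2·4 + 4·22 = 96°C ✓

Meets all criteria.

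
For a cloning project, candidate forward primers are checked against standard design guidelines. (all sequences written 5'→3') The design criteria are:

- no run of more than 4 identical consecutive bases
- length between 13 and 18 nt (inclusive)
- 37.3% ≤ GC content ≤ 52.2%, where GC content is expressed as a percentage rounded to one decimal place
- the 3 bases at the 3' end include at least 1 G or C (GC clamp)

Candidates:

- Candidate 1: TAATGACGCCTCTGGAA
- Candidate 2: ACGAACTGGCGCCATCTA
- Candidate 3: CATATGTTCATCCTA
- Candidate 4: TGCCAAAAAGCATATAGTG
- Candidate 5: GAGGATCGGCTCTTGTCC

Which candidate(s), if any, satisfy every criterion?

Candidate 1 only.

Candidate 1 (17 nt, A=5 T=4 G=4 C=4): longest run = 2 ✓; length 17 ✓; GC 8/17 = 47.1% ✓; 3' end GAA has 1 G/C ✓ — passes.
Candidate 2 (18 nt, A=5 T=3 G=4 C=6): longest run = 2 ✓; length 18 ✓; GC 10/18 = 55.6%, outside 37.3–52.2% ✗; 3' end CTA has 1 G/C ✓ — fails.
Candidate 3 (15 nt, A=4 T=6 G=1 C=4): longest run = 2 ✓; length 15 ✓; GC 5/15 = 33.3%, outside 37.3–52.2% ✗; 3' end CTA has 1 G/C ✓ — fails.
Candidate 4 (19 nt, A=8 T=4 G=4 C=3): longest run = 5, exceeds 4 ✗; length 19, outside 13–18 ✗; GC 7/19 = 36.8%, outside 37.3–52.2% ✗; 3' end GTG has 2 G/C ✓ — fails.
Candidate 5 (18 nt, A=2 T=5 G=6 C=5): longest run = 2 ✓; length 18 ✓; GC 11/18 = 61.1%, outside 37.3–52.2% ✗; 3' end TCC has 2 G/C ✓ — fails.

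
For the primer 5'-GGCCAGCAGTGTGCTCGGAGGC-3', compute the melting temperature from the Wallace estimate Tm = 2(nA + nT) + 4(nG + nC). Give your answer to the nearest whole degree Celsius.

Base counts: A=3, T=3, G=10, C=6 (length 22).
Tm = 2·(3+3) + 4·(10+6) = 2·6 + 4·16 = 12 + 64 = 76°C.

76°C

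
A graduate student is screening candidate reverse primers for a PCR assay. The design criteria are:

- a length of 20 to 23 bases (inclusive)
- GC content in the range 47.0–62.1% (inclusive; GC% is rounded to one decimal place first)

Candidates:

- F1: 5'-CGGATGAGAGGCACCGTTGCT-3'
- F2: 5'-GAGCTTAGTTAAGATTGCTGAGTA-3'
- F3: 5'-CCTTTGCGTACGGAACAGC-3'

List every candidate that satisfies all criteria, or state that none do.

F1 only.

F1 (21 nt, A=4 T=4 G=8 C=5): length 21 ✓; GC 13/21 = 61.9% ✓ — passes.
F2 (24 nt, A=7 T=8 G=7 C=2): length 24, outside 20–23 ✗; GC 9/24 = 37.5%, outside 47.0–62.1% ✗ — fails.
F3 (19 nt, A=4 T=4 G=5 C=6): length 19, outside 20–23 ✗; GC 11/19 = 57.9% ✓ — fails.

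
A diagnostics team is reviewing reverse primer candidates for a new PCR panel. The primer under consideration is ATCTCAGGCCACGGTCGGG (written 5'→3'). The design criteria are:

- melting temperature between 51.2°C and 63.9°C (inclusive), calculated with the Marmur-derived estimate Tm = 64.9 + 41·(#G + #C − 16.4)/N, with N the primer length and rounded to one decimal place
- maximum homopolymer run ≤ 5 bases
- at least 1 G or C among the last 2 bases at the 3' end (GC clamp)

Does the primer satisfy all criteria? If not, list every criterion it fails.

Base counts: A=3, T=3, G=7, C=6 (length 19).
Tm: Tm = 64.9 + 41·(13 − 16.4)/19 = 57.6°C ✓
homopolymer run: longest run = 3 ✓
GC clamp: 3' end GG has 2 G/C ✓

Meets all criteria.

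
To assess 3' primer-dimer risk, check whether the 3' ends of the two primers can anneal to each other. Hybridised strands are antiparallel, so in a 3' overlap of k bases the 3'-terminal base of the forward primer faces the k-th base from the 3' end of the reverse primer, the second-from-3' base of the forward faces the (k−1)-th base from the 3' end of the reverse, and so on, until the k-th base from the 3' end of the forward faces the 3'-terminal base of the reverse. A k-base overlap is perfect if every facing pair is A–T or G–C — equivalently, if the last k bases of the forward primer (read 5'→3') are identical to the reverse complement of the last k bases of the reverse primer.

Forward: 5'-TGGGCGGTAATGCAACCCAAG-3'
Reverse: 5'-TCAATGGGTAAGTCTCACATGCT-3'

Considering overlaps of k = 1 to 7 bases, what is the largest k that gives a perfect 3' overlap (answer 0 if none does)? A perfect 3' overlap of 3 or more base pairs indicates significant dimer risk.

Longest perfect overlap: 2 complementary base pairs; below the dimer-risk threshold (threshold 3).

Last 7 bases (5'→3') — forward …ACCCAAG, reverse …ACATGCT.
Reverse complement of the reverse primer's last 7 bases: AGCATGT; its first k bases are the reverse complement of the reverse primer's last k bases, so a perfect k-base overlap needs the forward primer's last k bases to equal them.
Comparing (forward last k vs required): k=1: G vs A ✗; k=2: AG vs AG ✓; k=3: AAG vs AGC ✗; k=4: CAAG vs AGCA ✗; k=5: CCAAG vs AGCAT ✗; k=6: CCCAAG vs AGCATG ✗; k=7: ACCCAAG vs AGCATGT ✗.
Only k = 2 is perfect, so the longest perfect 3' overlap is 2.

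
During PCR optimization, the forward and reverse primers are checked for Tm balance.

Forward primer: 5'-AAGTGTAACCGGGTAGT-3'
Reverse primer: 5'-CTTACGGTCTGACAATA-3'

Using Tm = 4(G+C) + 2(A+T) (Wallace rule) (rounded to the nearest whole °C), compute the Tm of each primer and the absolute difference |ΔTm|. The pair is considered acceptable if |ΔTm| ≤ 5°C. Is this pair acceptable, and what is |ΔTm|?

Forward: A=5 T=4 G=6 C=2 → Tm = 2·9 + 4·8 = 50°C.
Reverse: A=5 T=5 G=3 C=4 → Tm = 2·10 + 4·7 = 48°C.
|ΔTm| = |50 − 48| = 2°C, ≤ 5°C.

|ΔTm| = 2°C; the pair is acceptable.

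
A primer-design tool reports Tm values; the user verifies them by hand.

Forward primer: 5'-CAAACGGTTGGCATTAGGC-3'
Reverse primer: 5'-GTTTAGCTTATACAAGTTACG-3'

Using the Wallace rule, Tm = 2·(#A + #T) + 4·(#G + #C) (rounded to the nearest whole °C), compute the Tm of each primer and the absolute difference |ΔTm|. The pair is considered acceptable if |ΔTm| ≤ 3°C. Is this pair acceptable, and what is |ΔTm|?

|ΔTm| = 2°C; the pair is acceptable.

Forward: A=5 T=4 G=6 C=4 → Tm = 2·9 + 4·10 = 58°C.
Reverse: A=6 T=8 G=4 C=3 → Tm = 2·14 + 4·7 = 56°C.
|ΔTm| = |58 − 56| = 2°C, ≤ 3°C.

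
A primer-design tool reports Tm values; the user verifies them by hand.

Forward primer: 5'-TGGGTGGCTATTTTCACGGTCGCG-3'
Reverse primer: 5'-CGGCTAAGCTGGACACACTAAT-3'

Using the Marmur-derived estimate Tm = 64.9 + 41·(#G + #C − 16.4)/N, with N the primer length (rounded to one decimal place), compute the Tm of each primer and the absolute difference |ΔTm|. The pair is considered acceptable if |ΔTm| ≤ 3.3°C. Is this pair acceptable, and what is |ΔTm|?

|ΔTm| = 6.0°C; the pair is not acceptable.

Forward: G+C = 14, N = 24 → Tm = 64.9 + 41·(14 − 16.4)/24 = 60.8°C.
Reverse: G+C = 11, N = 22 → Tm = 64.9 + 41·(11 − 16.4)/22 = 54.8°C.
|ΔTm| = |60.8 − 54.8| = 6.0°C, > 3.3°C.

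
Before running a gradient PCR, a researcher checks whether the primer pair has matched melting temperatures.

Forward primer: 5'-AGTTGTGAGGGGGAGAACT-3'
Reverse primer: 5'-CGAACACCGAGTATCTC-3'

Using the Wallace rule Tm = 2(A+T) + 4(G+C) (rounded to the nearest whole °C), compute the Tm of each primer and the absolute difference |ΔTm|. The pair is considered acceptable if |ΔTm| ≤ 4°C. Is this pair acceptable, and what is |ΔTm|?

Forward: A=5 T=4 G=9 C=1 → Tm = 2·9 + 4·10 = 58°C.
Reverse: A=5 T=3 G=3 C=6 → Tm = 2·8 + 4·9 = 52°C.
|ΔTm| = |58 − 52| = 6°C, > 4°C.

|ΔTm| = 6°C; the pair is not acceptable.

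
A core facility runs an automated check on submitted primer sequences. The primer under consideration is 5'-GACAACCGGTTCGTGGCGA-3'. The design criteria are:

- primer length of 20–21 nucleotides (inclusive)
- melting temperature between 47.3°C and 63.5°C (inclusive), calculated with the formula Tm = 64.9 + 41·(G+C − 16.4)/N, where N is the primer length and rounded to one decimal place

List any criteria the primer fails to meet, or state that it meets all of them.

Base counts: A=4, T=3, G=7, C=5 (length 19).
length: length 19, outside 20–21 ✗
Tm: Tm = 64.9 + 41·(12 − 16.4)/19 = 55.4°C ✓

Fails: length.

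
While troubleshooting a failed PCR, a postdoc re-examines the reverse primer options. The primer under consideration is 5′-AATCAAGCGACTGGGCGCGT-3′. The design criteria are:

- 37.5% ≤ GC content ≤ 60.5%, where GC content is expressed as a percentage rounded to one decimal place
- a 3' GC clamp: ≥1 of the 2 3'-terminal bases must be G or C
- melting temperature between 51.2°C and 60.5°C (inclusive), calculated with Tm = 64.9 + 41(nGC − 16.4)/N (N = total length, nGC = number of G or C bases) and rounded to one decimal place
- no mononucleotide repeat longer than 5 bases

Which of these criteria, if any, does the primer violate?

Meets all criteria.

Base counts: A=5, T=3, G=7, C=5 (length 20).
GC content: GC 12/20 = 60.0% ✓
GC clamp: 3' end GT has 1 G/C ✓
Tm: Tm = 64.9 + 41·(12 − 16.4)/20 = 55.9°C ✓
homopolymer run: longest run = 3 ✓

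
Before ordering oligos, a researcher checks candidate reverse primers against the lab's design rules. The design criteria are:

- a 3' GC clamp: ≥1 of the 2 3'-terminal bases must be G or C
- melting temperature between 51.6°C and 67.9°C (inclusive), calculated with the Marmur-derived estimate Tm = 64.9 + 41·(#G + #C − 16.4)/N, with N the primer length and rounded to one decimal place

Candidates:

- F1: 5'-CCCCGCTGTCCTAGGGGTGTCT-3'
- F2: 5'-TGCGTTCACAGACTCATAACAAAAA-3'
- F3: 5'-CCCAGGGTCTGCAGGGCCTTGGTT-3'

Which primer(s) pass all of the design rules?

F1 only.

F1 (22 nt, A=1 T=6 G=7 C=8): 3' end CT has 1 G/C ✓; Tm = 64.9 + 41·(15 − 16.4)/22 = 62.3°C ✓ — passes.
F2 (25 nt, A=11 T=5 G=3 C=6): 3' end AA has 0 G/C, need ≥1 ✗; Tm = 64.9 + 41·(9 − 16.4)/25 = 52.8°C ✓ — fails.
F3 (24 nt, A=2 T=6 G=9 C=7): 3' end TT has 0 G/C, need ≥1 ✗; Tm = 64.9 + 41·(16 − 16.4)/24 = 64.2°C ✓ — fails.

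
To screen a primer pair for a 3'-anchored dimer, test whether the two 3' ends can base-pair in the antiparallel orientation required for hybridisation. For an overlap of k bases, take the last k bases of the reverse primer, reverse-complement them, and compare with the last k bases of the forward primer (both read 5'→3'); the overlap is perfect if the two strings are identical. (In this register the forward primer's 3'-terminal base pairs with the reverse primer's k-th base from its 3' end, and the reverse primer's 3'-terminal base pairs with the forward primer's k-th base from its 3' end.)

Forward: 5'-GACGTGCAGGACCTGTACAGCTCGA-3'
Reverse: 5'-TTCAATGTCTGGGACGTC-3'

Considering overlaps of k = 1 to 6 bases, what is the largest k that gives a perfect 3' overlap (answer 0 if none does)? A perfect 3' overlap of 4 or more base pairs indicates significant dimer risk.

Last 6 bases (5'→3') — forward …GCTCGA, reverse …GACGTC.
Reverse complement of the reverse primer's last 6 bases: GACGTC; its first k bases are the reverse complement of the reverse primer's last k bases, so a perfect k-base overlap needs the forward primer's last k bases to equal them.
Comparing (forward last k vs required): k=1: A vs G ✗; k=2: GA vs GA ✓; k=3: CGA vs GAC ✗; k=4: TCGA vs GACG ✗; k=5: CTCGA vs GACGT ✗; k=6: GCTCGA vs GACGTC ✗.
Only k = 2 is perfect, so the longest perfect 3' overlap is 2.

Longest perfect overlap: 2 complementary base pairs; below the dimer-risk threshold (threshold 4).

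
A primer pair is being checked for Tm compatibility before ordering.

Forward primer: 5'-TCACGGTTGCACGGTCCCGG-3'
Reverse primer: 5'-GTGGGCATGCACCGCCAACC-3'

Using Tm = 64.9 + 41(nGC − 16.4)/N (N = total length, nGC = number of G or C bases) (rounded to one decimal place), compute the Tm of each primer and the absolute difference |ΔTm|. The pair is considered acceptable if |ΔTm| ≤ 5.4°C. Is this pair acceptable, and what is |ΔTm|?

Forward: G+C = 14, N = 20 → Tm = 64.9 + 41·(14 − 16.4)/20 = 60.0°C.
Reverse: G+C = 14, N = 20 → Tm = 64.9 + 41·(14 − 16.4)/20 = 60.0°C.
|ΔTm| = |60.0 − 60.0| = 0.0°C, ≤ 5.4°C.

|ΔTm| = 0.0°C; the pair is acceptable.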